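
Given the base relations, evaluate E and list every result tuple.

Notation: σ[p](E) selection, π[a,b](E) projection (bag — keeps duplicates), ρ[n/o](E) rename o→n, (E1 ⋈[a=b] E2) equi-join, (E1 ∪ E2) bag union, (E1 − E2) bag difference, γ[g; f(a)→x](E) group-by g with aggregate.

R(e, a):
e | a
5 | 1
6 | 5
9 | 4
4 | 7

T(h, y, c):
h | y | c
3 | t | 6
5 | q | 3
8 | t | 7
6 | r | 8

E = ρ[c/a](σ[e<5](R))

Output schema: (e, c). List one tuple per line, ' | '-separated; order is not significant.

Row counts bottom-up:
  R → 4
  σ[e<5](R) → 1
  ρ[c/a](σ[e<5](R)) → 1

== RESULT ==
e | c
4 | 7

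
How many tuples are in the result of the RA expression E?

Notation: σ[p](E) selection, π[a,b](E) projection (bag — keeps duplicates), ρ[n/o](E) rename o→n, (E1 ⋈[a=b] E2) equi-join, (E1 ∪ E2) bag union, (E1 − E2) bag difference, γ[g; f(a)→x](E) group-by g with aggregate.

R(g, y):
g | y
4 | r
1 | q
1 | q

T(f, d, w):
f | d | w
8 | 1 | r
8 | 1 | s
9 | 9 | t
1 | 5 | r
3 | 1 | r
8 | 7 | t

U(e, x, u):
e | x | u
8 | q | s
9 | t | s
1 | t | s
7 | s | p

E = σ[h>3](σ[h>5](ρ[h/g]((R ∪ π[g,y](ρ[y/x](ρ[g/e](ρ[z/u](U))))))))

Row counts bottom-up:
  R → 3
  U → 4
  ρ[z/u](U) → 4
  ρ[g/e](ρ[z/u](U)) → 4
  ρ[y/x](ρ[g/e](ρ[z/u](U))) → 4
  π[g,y](ρ[y/x](ρ[g/e](ρ[z/u](U)))) → 4
  (R ∪ π[g,y](ρ[y/x](ρ[g/e](ρ[z/u](U))))) → 7
  ρ[h/g]((R ∪ π[g,y](ρ[y/x](ρ[g/e](ρ[z/u](U)))))) → 7
  σ[h>5](ρ[h/g]((R ∪ π[g,y](ρ[y/x](ρ[g/e](ρ[z/u](U))))))) → 3
  σ[h>3](σ[h>5](ρ[h/g]((R ∪ π[g,y](ρ[y/x](ρ[g/e](ρ[z/u](U)))))))) → 3

|E| = 3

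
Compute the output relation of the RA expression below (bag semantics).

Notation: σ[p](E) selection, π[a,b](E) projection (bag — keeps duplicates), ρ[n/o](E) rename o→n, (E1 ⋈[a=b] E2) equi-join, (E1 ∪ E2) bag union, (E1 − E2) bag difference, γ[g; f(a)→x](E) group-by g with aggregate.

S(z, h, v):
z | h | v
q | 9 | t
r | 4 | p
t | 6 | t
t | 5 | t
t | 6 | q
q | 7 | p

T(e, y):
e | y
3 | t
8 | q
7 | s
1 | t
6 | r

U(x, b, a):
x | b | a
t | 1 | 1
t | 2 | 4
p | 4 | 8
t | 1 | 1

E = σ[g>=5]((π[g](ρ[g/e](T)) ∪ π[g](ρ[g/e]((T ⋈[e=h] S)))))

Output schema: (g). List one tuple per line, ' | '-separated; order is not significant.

Stepwise |·|:
  T → 5
  ρ[g/e](T) → 5
  π[g](ρ[g/e](T)) → 5
  T → 5
  S → 6
  (T ⋈[e=h] S) → 3
  ρ[g/e]((T ⋈[e=h] S)) → 3
  π[g](ρ[g/e]((T ⋈[e=h] S))) → 3
  (π[g](ρ[g/e](T)) ∪ π[g](ρ[g/e]((T ⋈[e=h] S)))) → 8
  σ[g>=5]((π[g](ρ[g/e](T)) ∪ π[g](ρ[g/e]((T ⋈[e=h] S))))) → 6

== RESULT ==
g
6
6
6
7
7
8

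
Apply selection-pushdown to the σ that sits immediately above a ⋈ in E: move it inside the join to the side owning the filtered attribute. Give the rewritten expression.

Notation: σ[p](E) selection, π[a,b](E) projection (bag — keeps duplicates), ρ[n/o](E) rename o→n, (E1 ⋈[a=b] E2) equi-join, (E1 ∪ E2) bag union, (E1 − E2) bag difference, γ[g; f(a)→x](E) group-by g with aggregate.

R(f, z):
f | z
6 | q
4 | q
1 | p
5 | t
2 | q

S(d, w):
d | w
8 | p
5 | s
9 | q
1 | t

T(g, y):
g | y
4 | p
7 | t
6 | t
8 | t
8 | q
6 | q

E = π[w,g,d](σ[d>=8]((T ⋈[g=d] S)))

σ filters on d, owned by the right side.
E' = π[w,g,d]((T ⋈[g=d] σ[d>=8](S)))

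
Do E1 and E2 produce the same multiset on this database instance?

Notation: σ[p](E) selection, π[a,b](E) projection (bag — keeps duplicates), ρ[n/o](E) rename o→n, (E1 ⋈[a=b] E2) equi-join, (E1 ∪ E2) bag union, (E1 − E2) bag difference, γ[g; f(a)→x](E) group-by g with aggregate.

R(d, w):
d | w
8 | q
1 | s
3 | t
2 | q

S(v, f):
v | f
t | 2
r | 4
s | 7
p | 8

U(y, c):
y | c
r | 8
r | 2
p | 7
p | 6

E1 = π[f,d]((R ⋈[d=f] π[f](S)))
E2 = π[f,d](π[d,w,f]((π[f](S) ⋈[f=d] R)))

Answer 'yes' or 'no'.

E1 subexpression sizes:
  R → 4
  S → 4
  π[f](S) → 4
  (R ⋈[d=f] π[f](S)) → 2
  π[f,d]((R ⋈[d=f] π[f](S))) → 2
E2 subexpression sizes:
  S → 4
  π[f](S) → 4
  R → 4
  (π[f](S) ⋈[f=d] R) → 2
  π[d,w,f]((π[f](S) ⋈[f=d] R)) → 2
  π[f,d](π[d,w,f]((π[f](S) ⋈[f=d] R))) → 2

E1 and E2 produce the same multiset:
f | d
2 | 2
8 | 8

yes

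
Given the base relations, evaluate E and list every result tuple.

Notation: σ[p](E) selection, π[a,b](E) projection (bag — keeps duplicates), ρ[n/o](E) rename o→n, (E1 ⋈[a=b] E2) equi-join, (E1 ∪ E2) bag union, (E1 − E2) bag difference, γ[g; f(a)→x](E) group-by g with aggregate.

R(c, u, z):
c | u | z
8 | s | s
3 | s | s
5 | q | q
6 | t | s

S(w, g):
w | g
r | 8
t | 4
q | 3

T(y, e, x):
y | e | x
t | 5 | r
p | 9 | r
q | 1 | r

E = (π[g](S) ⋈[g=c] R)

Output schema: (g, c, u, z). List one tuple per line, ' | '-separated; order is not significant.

Per-node cardinality:
  S → 3
  π[g](S) → 3
  R → 4
  (π[g](S) ⋈[g=c] R) → 2

== RESULT ==
g | c | u | z
3 | 3 | s | s
8 | 8 | s | s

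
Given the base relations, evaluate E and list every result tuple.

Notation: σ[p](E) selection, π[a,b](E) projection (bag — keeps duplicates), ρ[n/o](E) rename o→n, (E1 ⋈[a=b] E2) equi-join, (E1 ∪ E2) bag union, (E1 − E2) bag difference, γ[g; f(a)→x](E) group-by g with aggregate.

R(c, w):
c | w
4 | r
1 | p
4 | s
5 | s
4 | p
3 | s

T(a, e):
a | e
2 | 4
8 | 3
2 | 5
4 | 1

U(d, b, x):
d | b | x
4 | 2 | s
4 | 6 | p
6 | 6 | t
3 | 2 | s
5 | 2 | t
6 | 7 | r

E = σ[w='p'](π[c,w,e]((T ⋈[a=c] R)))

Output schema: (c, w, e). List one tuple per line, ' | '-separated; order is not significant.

Per-node cardinality:
  T → 4
  R → 6
  (T ⋈[a=c] R) → 3
  π[c,w,e]((T ⋈[a=c] R)) → 3
  σ[w='p'](π[c,w,e]((T ⋈[a=c] R))) → 1

== RESULT ==
c | w | e
4 | p | 1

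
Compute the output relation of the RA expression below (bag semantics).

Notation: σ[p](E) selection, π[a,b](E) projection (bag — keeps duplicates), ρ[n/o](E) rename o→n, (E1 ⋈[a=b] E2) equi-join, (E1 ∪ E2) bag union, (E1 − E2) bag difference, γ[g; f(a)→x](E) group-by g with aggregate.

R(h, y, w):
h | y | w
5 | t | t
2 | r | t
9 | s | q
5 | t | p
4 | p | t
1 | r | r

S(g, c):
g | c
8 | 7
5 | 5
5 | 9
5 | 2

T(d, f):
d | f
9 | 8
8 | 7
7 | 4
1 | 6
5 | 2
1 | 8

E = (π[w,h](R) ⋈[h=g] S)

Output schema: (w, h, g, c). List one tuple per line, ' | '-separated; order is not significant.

Stepwise |·|:
  R → 6
  π[w,h](R) → 6
  S → 4
  (π[w,h](R) ⋈[h=g] S) → 6

== RESULT ==
w | h | g | c
p | 5 | 5 | 2
p | 5 | 5 | 5
p | 5 | 5 | 9
t | 5 | 5 | 2
t | 5 | 5 | 5
t | 5 | 5 | 9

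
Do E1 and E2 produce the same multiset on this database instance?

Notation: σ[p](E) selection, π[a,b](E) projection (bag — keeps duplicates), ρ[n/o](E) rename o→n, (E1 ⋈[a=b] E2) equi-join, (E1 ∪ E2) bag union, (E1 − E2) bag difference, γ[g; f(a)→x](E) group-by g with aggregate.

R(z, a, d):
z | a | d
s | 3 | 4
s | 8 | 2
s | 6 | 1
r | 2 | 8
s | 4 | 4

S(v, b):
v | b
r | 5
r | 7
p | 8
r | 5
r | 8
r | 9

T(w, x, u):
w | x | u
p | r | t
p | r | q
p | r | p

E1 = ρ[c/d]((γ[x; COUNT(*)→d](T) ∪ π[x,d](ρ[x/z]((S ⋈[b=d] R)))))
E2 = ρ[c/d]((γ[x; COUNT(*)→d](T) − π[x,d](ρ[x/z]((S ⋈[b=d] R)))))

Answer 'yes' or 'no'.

E1 subexpression sizes:
  T → 3
  γ[x; COUNT(*)→d](T) → 1
  S → 6
  R → 5
  (S ⋈[b=d] R) → 2
  ρ[x/z]((S ⋈[b=d] R)) → 2
  π[x,d](ρ[x/z]((S ⋈[b=d] R))) → 2
  (γ[x; COUNT(*)→d](T) ∪ π[x,d](ρ[x/z]((S ⋈[b=d] R)))) → 3
  ρ[c/d]((γ[x; COUNT(*)→d](T) ∪ π[x,d](ρ[x/z]((S ⋈[b=d] R))))) → 3
E2 subexpression sizes:
  T → 3
  γ[x; COUNT(*)→d](T) → 1
  S → 6
  R → 5
  (S ⋈[b=d] R) → 2
  ρ[x/z]((S ⋈[b=d] R)) → 2
  π[x,d](ρ[x/z]((S ⋈[b=d] R))) → 2
  (γ[x; COUNT(*)→d](T) − π[x,d](ρ[x/z]((S ⋈[b=d] R)))) → 1
  ρ[c/d]((γ[x; COUNT(*)→d](T) − π[x,d](ρ[x/z]((S ⋈[b=d] R))))) → 1

E1 result:
x | c
r | 3
r | 8
r | 8
E2 result:
x | c
r | 3
Witness: ('r', 8) appears 2× in E1 but 0× in E2.

no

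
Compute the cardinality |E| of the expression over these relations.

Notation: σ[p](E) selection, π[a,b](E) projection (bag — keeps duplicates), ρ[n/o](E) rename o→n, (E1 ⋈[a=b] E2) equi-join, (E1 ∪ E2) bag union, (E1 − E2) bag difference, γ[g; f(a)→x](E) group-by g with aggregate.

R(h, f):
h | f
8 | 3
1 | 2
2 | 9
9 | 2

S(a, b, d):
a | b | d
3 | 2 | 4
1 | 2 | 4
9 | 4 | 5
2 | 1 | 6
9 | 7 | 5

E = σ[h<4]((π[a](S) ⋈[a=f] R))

Per-node cardinality:
  S → 5
  π[a](S) → 5
  R → 4
  (π[a](S) ⋈[a=f] R) → 5
  σ[h<4]((π[a](S) ⋈[a=f] R)) → 3

|E| = 3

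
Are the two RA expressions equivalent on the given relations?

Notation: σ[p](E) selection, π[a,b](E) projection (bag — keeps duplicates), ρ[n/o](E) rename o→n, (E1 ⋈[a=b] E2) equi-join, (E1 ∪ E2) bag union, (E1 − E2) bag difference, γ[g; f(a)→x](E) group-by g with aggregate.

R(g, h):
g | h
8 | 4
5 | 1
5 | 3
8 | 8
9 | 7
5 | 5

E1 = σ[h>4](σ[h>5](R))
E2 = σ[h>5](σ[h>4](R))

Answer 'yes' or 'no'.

E1 subexpression sizes:
  R → 6
  σ[h>5](R) → 2
  σ[h>4](σ[h>5](R)) → 2
E2 subexpression sizes:
  R → 6
  σ[h>4](R) → 3
  σ[h>5](σ[h>4](R)) → 2

E1 and E2 produce the same multiset:
g | h
8 | 8
9 | 7

yes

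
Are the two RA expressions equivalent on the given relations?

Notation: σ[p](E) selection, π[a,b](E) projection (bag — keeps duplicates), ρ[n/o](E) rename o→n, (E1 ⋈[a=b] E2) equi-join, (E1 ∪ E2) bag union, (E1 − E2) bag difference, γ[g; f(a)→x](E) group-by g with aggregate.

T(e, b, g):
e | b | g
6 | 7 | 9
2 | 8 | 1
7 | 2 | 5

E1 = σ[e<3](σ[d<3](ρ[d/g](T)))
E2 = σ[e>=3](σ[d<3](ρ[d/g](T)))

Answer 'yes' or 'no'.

E1 per-node cardinality:
  T → 3
  ρ[d/g](T) → 3
  σ[d<3](ρ[d/g](T)) → 1
  σ[e<3](σ[d<3](ρ[d/g](T))) → 1
E2 per-node cardinality:
  T → 3
  ρ[d/g](T) → 3
  σ[d<3](ρ[d/g](T)) → 1
  σ[e>=3](σ[d<3](ρ[d/g](T))) → 0

E1 result:
e | b | d
2 | 8 | 1
E2 result:
e | b | d
(0 rows)
Witness: (2, 8, 1) appears 1× in E1 but 0× in E2.

no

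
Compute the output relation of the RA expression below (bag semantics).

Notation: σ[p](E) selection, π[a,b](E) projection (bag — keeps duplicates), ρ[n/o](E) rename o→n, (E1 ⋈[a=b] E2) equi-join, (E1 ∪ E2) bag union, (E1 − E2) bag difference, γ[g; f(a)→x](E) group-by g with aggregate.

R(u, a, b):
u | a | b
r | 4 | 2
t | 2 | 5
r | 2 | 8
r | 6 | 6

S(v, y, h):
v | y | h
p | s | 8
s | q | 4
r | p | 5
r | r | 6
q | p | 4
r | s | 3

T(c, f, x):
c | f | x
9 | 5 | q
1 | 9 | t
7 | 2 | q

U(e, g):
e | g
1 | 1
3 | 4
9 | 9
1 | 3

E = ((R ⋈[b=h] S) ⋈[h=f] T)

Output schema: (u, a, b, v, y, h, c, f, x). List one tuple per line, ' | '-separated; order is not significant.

Row counts bottom-up:
  R → 4
  S → 6
  (R ⋈[b=h] S) → 3
  T → 3
  ((R ⋈[b=h] S) ⋈[h=f] T) → 1

== RESULT ==
u | a | b | v | y | h | c | f | x
t | 2 | 5 | r | p | 5 | 9 | 5 | q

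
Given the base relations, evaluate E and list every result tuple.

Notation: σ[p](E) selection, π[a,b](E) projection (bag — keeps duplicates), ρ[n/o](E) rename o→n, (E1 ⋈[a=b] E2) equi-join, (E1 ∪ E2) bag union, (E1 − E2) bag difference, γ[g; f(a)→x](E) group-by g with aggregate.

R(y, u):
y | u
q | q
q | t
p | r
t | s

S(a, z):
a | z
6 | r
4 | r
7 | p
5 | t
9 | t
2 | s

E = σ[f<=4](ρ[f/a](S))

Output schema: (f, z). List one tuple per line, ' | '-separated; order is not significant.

Row counts bottom-up:
  S → 6
  ρ[f/a](S) → 6
  σ[f<=4](ρ[f/a](S)) → 2

== RESULT ==
f | z
2 | s
4 | r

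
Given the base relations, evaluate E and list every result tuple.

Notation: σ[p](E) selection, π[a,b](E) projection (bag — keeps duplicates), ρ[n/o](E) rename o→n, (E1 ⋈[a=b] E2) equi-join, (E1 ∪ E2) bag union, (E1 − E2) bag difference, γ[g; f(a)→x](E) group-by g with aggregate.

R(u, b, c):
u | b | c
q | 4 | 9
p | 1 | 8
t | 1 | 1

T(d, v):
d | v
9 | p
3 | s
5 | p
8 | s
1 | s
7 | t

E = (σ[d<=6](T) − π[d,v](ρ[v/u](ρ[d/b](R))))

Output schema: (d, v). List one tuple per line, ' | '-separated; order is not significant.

Subexpression sizes:
  T → 6
  σ[d<=6](T) → 3
  R → 3
  ρ[d/b](R) → 3
  ρ[v/u](ρ[d/b](R)) → 3
  π[d,v](ρ[v/u](ρ[d/b](R))) → 3
  (σ[d<=6](T) − π[d,v](ρ[v/u](ρ[d/b](R)))) → 3

== RESULT ==
d | v
1 | s
3 | s
5 | p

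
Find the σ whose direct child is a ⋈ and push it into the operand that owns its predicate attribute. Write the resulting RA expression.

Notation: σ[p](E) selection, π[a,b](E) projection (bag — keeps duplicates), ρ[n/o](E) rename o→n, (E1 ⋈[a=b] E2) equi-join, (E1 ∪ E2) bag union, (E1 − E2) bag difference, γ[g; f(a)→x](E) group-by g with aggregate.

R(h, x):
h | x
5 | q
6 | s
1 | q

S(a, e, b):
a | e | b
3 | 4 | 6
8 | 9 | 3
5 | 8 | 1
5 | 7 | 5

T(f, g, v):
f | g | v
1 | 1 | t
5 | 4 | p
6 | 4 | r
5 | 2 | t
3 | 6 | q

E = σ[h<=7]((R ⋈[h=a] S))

σ filters on h, owned by the left side.
E' = (σ[h<=7](R) ⋈[h=a] S)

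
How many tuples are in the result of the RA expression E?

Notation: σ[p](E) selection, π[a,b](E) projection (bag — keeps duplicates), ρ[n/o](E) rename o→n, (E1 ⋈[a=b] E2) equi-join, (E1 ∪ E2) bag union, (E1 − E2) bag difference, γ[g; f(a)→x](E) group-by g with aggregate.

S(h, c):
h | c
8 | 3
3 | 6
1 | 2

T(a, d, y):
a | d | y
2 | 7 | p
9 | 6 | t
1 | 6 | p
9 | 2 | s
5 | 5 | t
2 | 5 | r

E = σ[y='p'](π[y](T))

Subexpression sizes:
  T → 6
  π[y](T) → 6
  σ[y='p'](π[y](T)) → 2

|E| = 2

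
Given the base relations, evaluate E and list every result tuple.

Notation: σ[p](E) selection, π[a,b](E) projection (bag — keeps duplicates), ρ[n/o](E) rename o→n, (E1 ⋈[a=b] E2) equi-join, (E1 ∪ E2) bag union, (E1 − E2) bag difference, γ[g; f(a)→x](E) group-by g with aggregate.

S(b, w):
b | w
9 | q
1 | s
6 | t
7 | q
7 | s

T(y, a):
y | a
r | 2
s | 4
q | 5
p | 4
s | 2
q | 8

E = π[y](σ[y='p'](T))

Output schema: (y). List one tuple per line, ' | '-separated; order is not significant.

Stepwise |·|:
  T → 6
  σ[y='p'](T) → 1
  π[y](σ[y='p'](T)) → 1

== RESULT ==
y
p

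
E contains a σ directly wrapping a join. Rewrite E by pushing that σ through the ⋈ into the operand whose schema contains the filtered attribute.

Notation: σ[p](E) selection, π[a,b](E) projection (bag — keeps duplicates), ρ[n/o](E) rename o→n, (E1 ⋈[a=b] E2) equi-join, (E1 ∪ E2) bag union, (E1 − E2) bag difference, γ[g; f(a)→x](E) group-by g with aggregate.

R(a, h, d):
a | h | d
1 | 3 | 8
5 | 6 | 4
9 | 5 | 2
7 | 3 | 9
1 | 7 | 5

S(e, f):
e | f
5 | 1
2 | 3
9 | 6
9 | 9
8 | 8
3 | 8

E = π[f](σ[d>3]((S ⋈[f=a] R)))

σ filters on d, owned by the right side.
E' = π[f]((S ⋈[f=a] σ[d>3](R)))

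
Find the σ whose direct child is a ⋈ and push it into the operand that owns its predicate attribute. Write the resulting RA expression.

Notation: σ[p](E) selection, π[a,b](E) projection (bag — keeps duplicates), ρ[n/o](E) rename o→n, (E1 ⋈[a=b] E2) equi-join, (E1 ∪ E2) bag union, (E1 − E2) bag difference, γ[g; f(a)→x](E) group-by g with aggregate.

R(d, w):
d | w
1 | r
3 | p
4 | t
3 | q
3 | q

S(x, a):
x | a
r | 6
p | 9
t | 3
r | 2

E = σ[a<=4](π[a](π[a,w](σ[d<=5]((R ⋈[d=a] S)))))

σ filters on d, owned by the left side.
E' = σ[a<=4](π[a](π[a,w]((σ[d<=5](R) ⋈[d=a] S))))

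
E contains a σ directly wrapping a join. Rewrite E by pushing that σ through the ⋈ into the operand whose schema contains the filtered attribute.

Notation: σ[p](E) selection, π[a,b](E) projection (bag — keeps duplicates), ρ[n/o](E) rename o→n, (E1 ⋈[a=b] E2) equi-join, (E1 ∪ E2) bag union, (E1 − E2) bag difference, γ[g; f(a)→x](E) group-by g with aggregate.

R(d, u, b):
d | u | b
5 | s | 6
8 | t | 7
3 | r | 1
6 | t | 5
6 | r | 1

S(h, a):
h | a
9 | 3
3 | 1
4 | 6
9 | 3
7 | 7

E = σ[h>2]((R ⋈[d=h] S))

σ filters on h, owned by the right side.
E' = (R ⋈[d=h] σ[h>2](S))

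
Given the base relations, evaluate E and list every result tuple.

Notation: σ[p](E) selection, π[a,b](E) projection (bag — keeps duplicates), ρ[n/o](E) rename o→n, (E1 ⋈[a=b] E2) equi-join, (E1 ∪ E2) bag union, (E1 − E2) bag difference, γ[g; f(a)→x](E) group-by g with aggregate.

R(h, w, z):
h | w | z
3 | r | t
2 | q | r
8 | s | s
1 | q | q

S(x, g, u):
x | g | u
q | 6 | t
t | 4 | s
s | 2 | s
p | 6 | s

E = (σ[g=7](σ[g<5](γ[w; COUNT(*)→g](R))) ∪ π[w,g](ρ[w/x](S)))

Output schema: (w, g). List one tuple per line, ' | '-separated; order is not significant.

Row counts bottom-up:
  R → 4
  γ[w; COUNT(*)→g](R) → 3
  σ[g<5](γ[w; COUNT(*)→g](R)) → 3
  σ[g=7](σ[g<5](γ[w; COUNT(*)→g](R))) → 0
  S → 4
  ρ[w/x](S) → 4
  π[w,g](ρ[w/x](S)) → 4
  (σ[g=7](σ[g<5](γ[w; COUNT(*)→g](R))) ∪ π[w,g](ρ[w/x](S))) → 4

== RESULT ==
w | g
p | 6
q | 6
s | 2
t | 4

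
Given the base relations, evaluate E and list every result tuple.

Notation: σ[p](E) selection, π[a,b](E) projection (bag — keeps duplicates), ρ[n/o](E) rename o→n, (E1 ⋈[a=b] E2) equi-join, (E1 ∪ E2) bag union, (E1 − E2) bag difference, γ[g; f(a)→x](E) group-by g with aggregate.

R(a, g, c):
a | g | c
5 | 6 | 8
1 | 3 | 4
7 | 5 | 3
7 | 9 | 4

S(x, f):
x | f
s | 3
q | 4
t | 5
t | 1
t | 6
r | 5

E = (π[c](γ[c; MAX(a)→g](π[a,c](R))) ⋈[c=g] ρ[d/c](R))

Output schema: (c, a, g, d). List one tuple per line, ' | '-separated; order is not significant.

Subexpression sizes:
  R → 4
  π[a,c](R) → 4
  γ[c; MAX(a)→g](π[a,c](R)) → 3
  π[c](γ[c; MAX(a)→g](π[a,c](R))) → 3
  R → 4
  ρ[d/c](R) → 4
  (π[c](γ[c; MAX(a)→g](π[a,c](R))) ⋈[c=g] ρ[d/c](R)) → 1

== RESULT ==
c | a | g | d
3 | 1 | 3 | 4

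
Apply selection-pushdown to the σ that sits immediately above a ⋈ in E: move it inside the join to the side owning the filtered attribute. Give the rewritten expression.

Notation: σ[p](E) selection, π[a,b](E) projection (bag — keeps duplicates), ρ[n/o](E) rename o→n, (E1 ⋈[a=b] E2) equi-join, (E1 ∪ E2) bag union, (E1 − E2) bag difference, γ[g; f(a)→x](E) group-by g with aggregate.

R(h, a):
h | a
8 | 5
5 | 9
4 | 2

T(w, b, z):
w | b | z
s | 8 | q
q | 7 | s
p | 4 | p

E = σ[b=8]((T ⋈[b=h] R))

σ filters on b, owned by the left side.
E' = (σ[b=8](T) ⋈[b=h] R)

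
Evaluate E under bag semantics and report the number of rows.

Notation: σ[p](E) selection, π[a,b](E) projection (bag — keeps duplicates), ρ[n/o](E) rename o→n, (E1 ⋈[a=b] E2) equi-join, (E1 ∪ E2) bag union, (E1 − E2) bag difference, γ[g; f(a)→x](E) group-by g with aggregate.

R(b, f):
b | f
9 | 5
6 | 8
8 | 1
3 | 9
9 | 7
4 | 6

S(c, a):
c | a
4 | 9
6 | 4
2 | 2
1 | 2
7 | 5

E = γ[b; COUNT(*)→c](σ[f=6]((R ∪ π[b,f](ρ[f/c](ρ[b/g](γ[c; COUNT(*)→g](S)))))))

Row counts bottom-up:
  R → 6
  S → 5
  γ[c; COUNT(*)→g](S) → 5
  ρ[b/g](γ[c; COUNT(*)→g](S)) → 5
  ρ[f/c](ρ[b/g](γ[c; COUNT(*)→g](S))) → 5
  π[b,f](ρ[f/c](ρ[b/g](γ[c; COUNT(*)→g](S)))) → 5
  (R ∪ π[b,f](ρ[f/c](ρ[b/g](γ[c; COUNT(*)→g](S))))) → 11
  σ[f=6]((R ∪ π[b,f](ρ[f/c](ρ[b/g](γ[c; COUNT(*)→g](S)))))) → 2
  γ[b; COUNT(*)→c](σ[f=6]((R ∪ π[b,f](ρ[f/c](ρ[b/g](γ[c; COUNT(*)→g](S))))))) → 2

|E| = 2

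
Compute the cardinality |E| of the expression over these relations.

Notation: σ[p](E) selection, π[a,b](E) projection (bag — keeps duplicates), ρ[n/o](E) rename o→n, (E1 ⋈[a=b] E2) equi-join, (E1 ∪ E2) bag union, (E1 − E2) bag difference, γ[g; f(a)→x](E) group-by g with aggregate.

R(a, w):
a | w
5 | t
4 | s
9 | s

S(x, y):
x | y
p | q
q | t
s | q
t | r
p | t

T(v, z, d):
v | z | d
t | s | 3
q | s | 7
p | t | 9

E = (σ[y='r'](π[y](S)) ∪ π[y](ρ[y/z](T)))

Stepwise |·|:
  S → 5
  π[y](S) → 5
  σ[y='r'](π[y](S)) → 1
  T → 3
  ρ[y/z](T) → 3
  π[y](ρ[y/z](T)) → 3
  (σ[y='r'](π[y](S)) ∪ π[y](ρ[y/z](T))) → 4

|E| = 4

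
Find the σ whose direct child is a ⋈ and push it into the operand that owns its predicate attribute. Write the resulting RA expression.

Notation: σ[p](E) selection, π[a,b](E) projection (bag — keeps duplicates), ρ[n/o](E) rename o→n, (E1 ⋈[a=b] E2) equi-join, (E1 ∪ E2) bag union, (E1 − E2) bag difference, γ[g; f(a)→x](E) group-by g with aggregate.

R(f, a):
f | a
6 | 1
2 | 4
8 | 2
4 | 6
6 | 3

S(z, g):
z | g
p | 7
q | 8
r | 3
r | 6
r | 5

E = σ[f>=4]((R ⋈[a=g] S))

σ filters on f, owned by the left side.
E' = (σ[f>=4](R) ⋈[a=g] S)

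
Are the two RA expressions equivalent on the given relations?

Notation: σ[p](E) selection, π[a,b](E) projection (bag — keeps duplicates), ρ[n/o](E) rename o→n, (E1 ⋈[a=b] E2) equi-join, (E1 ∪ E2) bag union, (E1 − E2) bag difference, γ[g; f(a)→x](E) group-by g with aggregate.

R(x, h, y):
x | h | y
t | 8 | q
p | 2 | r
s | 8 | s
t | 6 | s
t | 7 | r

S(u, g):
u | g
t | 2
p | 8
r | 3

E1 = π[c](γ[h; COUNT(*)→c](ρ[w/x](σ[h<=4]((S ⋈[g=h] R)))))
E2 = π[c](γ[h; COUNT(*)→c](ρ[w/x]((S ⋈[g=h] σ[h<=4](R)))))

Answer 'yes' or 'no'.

E1 per-node cardinality:
  S → 3
  R → 5
  (S ⋈[g=h] R) → 3
  σ[h<=4]((S ⋈[g=h] R)) → 1
  ρ[w/x](σ[h<=4]((S ⋈[g=h] R))) → 1
  γ[h; COUNT(*)→c](ρ[w/x](σ[h<=4]((S ⋈[g=h] R)))) → 1
  π[c](γ[h; COUNT(*)→c](ρ[w/x](σ[h<=4]((S ⋈[g=h] R))))) → 1
E2 per-node cardinality:
  S → 3
  R → 5
  σ[h<=4](R) → 1
  (S ⋈[g=h] σ[h<=4](R)) → 1
  ρ[w/x]((S ⋈[g=h] σ[h<=4](R))) → 1
  γ[h; COUNT(*)→c](ρ[w/x]((S ⋈[g=h] σ[h<=4](R)))) → 1
  π[c](γ[h; COUNT(*)→c](ρ[w/x]((S ⋈[g=h] σ[h<=4](R))))) → 1

E1 and E2 produce the same multiset:
c
1

yes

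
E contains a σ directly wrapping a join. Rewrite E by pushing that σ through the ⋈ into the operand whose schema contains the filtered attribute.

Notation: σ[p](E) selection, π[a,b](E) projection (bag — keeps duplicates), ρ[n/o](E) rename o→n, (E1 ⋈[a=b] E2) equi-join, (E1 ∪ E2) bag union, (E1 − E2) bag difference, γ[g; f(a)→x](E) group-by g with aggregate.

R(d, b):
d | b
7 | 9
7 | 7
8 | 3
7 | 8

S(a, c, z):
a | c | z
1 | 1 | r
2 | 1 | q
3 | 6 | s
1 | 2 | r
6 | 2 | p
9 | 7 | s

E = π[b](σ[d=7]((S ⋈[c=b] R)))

σ filters on d, owned by the right side.
E' = π[b]((S ⋈[c=b] σ[d=7](R)))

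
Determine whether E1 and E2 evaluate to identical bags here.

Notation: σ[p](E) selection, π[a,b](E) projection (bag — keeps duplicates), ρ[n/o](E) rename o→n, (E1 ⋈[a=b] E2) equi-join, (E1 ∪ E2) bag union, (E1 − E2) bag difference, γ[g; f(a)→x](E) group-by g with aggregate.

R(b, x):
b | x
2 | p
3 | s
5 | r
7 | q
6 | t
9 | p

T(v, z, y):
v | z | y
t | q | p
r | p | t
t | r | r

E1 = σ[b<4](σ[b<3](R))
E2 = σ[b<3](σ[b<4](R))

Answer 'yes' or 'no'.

E1 stepwise |·|:
  R → 6
  σ[b<3](R) → 1
  σ[b<4](σ[b<3](R)) → 1
E2 stepwise |·|:
  R → 6
  σ[b<4](R) → 2
  σ[b<3](σ[b<4](R)) → 1

E1 and E2 produce the same multiset:
b | x
2 | p

yes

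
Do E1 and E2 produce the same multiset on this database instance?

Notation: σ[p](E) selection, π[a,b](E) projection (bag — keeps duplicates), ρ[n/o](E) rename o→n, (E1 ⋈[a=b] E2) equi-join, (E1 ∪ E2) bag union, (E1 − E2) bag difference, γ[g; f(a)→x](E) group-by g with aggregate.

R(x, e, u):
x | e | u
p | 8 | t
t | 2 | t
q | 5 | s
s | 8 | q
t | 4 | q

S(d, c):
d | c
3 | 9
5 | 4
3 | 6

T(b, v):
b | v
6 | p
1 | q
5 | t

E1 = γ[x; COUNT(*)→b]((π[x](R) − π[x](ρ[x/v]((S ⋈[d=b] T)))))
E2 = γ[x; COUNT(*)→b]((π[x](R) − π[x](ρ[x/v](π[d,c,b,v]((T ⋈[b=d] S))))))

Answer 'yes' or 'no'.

E1 stepwise |·|:
  R → 5
  π[x](R) → 5
  S → 3
  T → 3
  (S ⋈[d=b] T) → 1
  ρ[x/v]((S ⋈[d=b] T)) → 1
  π[x](ρ[x/v]((S ⋈[d=b] T))) → 1
  (π[x](R) − π[x](ρ[x/v]((S ⋈[d=b] T)))) → 4
  γ[x; COUNT(*)→b]((π[x](R) − π[x](ρ[x/v]((S ⋈[d=b] T))))) → 4
E2 stepwise |·|:
  R → 5
  π[x](R) → 5
  T → 3
  S → 3
  (T ⋈[b=d] S) → 1
  π[d,c,b,v]((T ⋈[b=d] S)) → 1
  ρ[x/v](π[d,c,b,v]((T ⋈[b=d] S))) → 1
  π[x](ρ[x/v](π[d,c,b,v]((T ⋈[b=d] S)))) → 1
  (π[x](R) − π[x](ρ[x/v](π[d,c,b,v]((T ⋈[b=d] S))))) → 4
  γ[x; COUNT(*)→b]((π[x](R) − π[x](ρ[x/v](π[d,c,b,v]((T ⋈[b=d] S)))))) → 4

E1 and E2 produce the same multiset:
x | b
p | 1
q | 1
s | 1
t | 1

yes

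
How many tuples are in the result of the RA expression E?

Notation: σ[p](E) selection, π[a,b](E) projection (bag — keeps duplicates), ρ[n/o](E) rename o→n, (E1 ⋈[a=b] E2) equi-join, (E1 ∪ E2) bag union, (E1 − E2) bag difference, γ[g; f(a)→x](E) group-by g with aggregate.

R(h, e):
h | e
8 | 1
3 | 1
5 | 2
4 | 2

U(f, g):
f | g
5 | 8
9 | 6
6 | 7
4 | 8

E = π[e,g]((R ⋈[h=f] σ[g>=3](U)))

Stepwise |·|:
  R → 4
  U → 4
  σ[g>=3](U) → 4
  (R ⋈[h=f] σ[g>=3](U)) → 2
  π[e,g]((R ⋈[h=f] σ[g>=3](U))) → 2

|E| = 2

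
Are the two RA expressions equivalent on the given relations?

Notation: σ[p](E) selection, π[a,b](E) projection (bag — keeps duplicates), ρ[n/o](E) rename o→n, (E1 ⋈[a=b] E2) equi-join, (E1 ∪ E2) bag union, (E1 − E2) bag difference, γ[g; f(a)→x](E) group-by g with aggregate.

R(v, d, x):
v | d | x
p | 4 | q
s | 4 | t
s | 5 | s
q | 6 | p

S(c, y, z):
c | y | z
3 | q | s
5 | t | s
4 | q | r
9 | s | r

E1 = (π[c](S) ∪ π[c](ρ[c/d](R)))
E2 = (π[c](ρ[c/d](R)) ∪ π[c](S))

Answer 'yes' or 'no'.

E1 row counts bottom-up:
  S → 4
  π[c](S) → 4
  R → 4
  ρ[c/d](R) → 4
  π[c](ρ[c/d](R)) → 4
  (π[c](S) ∪ π[c](ρ[c/d](R))) → 8
E2 row counts bottom-up:
  R → 4
  ρ[c/d](R) → 4
  π[c](ρ[c/d](R)) → 4
  S → 4
  π[c](S) → 4
  (π[c](ρ[c/d](R)) ∪ π[c](S)) → 8

E1 and E2 produce the same multiset:
c
3
4
4
4
5
5
6
9

yes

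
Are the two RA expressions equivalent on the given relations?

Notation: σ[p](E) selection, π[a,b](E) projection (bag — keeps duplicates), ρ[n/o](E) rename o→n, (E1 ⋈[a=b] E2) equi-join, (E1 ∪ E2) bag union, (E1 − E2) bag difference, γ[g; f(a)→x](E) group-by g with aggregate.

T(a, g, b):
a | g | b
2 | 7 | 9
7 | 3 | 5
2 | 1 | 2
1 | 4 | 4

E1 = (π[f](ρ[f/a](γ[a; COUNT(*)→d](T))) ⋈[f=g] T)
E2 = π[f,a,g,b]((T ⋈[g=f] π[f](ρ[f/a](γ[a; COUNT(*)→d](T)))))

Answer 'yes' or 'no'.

E1 subexpression sizes:
  T → 4
  γ[a; COUNT(*)→d](T) → 3
  ρ[f/a](γ[a; COUNT(*)→d](T)) → 3
  π[f](ρ[f/a](γ[a; COUNT(*)→d](T))) → 3
  T → 4
  (π[f](ρ[f/a](γ[a; COUNT(*)→d](T))) ⋈[f=g] T) → 2
E2 subexpression sizes:
  T → 4
  T → 4
  γ[a; COUNT(*)→d](T) → 3
  ρ[f/a](γ[a; COUNT(*)→d](T)) → 3
  π[f](ρ[f/a](γ[a; COUNT(*)→d](T))) → 3
  (T ⋈[g=f] π[f](ρ[f/a](γ[a; COUNT(*)→d](T)))) → 2
  π[f,a,g,b]((T ⋈[g=f] π[f](ρ[f/a](γ[a; COUNT(*)→d](T))))) → 2

E1 and E2 produce the same multiset:
f | a | g | b
1 | 2 | 1 | 2
7 | 2 | 7 | 9

yes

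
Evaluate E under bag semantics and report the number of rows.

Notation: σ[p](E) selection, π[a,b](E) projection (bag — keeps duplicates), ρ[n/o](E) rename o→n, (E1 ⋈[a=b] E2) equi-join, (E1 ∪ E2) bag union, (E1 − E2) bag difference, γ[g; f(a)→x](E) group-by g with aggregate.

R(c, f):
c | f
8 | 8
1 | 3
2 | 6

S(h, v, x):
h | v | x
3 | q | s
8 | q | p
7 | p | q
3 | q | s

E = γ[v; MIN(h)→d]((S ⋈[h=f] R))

Subexpression sizes:
  S → 4
  R → 3
  (S ⋈[h=f] R) → 3
  γ[v; MIN(h)→d]((S ⋈[h=f] R)) → 1

|E| = 1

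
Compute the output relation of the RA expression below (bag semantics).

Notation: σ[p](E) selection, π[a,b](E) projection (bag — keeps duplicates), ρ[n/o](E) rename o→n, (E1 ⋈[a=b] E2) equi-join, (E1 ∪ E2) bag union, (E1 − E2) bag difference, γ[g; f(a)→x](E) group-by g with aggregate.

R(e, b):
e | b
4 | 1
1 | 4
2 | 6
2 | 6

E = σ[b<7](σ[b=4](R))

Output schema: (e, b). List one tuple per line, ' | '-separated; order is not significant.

Row counts bottom-up:
  R → 4
  σ[b=4](R) → 1
  σ[b<7](σ[b=4](R)) → 1

== RESULT ==
e | b
1 | 4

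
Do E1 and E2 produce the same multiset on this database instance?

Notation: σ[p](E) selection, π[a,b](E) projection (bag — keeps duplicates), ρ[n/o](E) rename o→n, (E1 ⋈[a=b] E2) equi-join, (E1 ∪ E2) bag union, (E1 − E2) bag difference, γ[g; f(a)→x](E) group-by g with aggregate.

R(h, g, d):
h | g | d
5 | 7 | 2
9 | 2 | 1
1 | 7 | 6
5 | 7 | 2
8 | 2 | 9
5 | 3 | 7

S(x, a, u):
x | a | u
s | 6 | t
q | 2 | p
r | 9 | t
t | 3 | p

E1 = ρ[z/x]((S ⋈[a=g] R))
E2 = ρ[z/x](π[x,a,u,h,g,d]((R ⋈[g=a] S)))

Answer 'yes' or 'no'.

E1 per-node cardinality:
  S → 4
  R → 6
  (S ⋈[a=g] R) → 3
  ρ[z/x]((S ⋈[a=g] R)) → 3
E2 per-node cardinality:
  R → 6
  S → 4
  (R ⋈[g=a] S) → 3
  π[x,a,u,h,g,d]((R ⋈[g=a] S)) → 3
  ρ[z/x](π[x,a,u,h,g,d]((R ⋈[g=a] S))) → 3

E1 and E2 produce the same multiset:
z | a | u | h | g | d
q | 2 | p | 8 | 2 | 9
q | 2 | p | 9 | 2 | 1
t | 3 | p | 5 | 3 | 7

yes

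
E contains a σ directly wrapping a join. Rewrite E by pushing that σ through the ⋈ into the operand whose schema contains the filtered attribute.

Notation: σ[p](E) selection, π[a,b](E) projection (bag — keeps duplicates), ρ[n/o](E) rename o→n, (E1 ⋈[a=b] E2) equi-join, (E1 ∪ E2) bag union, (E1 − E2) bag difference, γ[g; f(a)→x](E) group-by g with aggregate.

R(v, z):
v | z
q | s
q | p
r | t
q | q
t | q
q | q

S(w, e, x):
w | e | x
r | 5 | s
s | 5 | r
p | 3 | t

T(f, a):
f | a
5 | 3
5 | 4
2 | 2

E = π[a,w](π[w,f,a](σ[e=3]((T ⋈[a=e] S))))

σ filters on e, owned by the right side.
E' = π[a,w](π[w,f,a]((T ⋈[a=e] σ[e=3](S))))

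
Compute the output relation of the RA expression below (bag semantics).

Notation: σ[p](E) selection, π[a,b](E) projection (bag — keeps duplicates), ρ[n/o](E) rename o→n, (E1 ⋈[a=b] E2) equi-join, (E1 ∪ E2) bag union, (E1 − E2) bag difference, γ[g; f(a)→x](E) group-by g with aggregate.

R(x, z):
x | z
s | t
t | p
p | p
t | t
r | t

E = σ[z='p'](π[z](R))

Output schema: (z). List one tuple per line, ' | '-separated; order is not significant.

Subexpression sizes:
  R → 5
  π[z](R) → 5
  σ[z='p'](π[z](R)) → 2

== RESULT ==
z
p
p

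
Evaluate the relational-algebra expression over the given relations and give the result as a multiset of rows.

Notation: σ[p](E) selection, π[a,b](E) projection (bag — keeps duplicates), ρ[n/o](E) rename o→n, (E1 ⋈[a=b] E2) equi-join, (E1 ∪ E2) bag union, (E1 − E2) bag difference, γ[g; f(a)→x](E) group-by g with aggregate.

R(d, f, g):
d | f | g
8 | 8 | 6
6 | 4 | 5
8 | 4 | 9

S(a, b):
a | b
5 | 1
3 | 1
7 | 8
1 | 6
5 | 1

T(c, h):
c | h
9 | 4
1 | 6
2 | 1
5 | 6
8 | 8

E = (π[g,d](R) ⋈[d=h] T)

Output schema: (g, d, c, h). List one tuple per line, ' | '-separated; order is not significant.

Row counts bottom-up:
  R → 3
  π[g,d](R) → 3
  T → 5
  (π[g,d](R) ⋈[d=h] T) → 4

== RESULT ==
g | d | c | h
5 | 6 | 1 | 6
5 | 6 | 5 | 6
6 | 8 | 8 | 8
9 | 8 | 8 | 8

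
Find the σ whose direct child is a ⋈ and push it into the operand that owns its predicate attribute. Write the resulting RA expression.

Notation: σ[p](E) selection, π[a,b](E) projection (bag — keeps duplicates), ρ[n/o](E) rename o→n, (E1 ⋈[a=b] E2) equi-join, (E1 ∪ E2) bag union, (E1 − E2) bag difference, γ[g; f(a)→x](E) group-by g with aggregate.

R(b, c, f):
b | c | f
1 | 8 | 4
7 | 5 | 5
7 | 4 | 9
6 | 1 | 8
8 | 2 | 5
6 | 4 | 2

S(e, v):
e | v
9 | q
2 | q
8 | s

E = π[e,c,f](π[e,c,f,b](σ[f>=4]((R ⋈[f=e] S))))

σ filters on f, owned by the left side.
E' = π[e,c,f](π[e,c,f,b]((σ[f>=4](R) ⋈[f=e] S)))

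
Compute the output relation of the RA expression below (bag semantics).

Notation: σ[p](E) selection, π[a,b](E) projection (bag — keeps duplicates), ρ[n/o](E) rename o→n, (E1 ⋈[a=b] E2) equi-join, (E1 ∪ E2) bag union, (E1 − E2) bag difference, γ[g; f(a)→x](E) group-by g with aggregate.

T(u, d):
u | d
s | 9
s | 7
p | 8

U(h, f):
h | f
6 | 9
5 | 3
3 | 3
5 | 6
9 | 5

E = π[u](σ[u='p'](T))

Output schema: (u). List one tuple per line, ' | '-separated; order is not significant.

Per-node cardinality:
  T → 3
  σ[u='p'](T) → 1
  π[u](σ[u='p'](T)) → 1

== RESULT ==
u
p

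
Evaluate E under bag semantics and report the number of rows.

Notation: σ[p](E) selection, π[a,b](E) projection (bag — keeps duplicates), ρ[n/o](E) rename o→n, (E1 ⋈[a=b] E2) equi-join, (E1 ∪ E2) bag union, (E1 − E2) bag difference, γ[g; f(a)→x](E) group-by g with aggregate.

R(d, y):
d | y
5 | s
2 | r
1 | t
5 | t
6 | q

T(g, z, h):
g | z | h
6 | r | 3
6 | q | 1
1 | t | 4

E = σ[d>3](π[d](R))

Stepwise |·|:
  R → 5
  π[d](R) → 5
  σ[d>3](π[d](R)) → 3

|E| = 3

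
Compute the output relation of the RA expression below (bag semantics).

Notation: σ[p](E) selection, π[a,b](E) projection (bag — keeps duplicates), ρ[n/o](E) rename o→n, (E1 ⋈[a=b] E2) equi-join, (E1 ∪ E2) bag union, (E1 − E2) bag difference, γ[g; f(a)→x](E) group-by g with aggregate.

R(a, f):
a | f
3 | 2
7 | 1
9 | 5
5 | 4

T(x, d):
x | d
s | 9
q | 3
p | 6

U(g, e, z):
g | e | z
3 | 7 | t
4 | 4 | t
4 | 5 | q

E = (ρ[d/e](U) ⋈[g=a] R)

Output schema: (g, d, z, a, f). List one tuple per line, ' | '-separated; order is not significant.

Row counts bottom-up:
  U → 3
  ρ[d/e](U) → 3
  R → 4
  (ρ[d/e](U) ⋈[g=a] R) → 1

== RESULT ==
g | d | z | a | f
3 | 7 | t | 3 | 2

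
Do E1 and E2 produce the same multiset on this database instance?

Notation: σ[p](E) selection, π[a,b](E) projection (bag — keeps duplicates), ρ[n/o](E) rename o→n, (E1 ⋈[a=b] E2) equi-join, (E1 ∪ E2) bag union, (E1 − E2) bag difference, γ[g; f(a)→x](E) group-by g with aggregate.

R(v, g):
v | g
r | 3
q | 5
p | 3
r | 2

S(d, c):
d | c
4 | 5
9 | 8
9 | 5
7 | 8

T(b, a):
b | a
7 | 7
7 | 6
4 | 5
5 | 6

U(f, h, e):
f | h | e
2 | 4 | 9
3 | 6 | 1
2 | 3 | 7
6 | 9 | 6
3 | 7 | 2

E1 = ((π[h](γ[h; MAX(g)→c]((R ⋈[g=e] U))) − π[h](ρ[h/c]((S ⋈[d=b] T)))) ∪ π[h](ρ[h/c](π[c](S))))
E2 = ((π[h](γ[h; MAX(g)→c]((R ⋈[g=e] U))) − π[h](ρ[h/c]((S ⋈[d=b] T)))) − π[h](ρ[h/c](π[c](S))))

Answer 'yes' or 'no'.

E1 per-node cardinality:
  R → 4
  U → 5
  (R ⋈[g=e] U) → 1
  γ[h; MAX(g)→c]((R ⋈[g=e] U)) → 1
  π[h](γ[h; MAX(g)→c]((R ⋈[g=e] U))) → 1
  S → 4
  T → 4
  (S ⋈[d=b] T) → 3
  ρ[h/c]((S ⋈[d=b] T)) → 3
  π[h](ρ[h/c]((S ⋈[d=b] T))) → 3
  (π[h](γ[h; MAX(g)→c]((R ⋈[g=e] U))) − π[h](ρ[h/c]((S ⋈[d=b] T)))) → 1
  S → 4
  π[c](S) → 4
  ρ[h/c](π[c](S)) → 4
  π[h](ρ[h/c](π[c](S))) → 4
  ((π[h](γ[h; MAX(g)→c]((R ⋈[g=e] U))) − π[h](ρ[h/c]((S ⋈[d=b] T)))) ∪ π[h](ρ[h/c](π[c](S)))) → 5
E2 per-node cardinality:
  R → 4
  U → 5
  (R ⋈[g=e] U) → 1
  γ[h; MAX(g)→c]((R ⋈[g=e] U)) → 1
  π[h](γ[h; MAX(g)→c]((R ⋈[g=e] U))) → 1
  S → 4
  T → 4
  (S ⋈[d=b] T) → 3
  ρ[h/c]((S ⋈[d=b] T)) → 3
  π[h](ρ[h/c]((S ⋈[d=b] T))) → 3
  (π[h](γ[h; MAX(g)→c]((R ⋈[g=e] U))) − π[h](ρ[h/c]((S ⋈[d=b] T)))) → 1
  S → 4
  π[c](S) → 4
  ρ[h/c](π[c](S)) → 4
  π[h](ρ[h/c](π[c](S))) → 4
  ((π[h](γ[h; MAX(g)→c]((R ⋈[g=e] U))) − π[h](ρ[h/c]((S ⋈[d=b] T)))) − π[h](ρ[h/c](π[c](S)))) → 1

E1 result:
h
5
5
7
8
8
E2 result:
h
7
Witness: (8,) appears 2× in E1 but 0× in E2.

no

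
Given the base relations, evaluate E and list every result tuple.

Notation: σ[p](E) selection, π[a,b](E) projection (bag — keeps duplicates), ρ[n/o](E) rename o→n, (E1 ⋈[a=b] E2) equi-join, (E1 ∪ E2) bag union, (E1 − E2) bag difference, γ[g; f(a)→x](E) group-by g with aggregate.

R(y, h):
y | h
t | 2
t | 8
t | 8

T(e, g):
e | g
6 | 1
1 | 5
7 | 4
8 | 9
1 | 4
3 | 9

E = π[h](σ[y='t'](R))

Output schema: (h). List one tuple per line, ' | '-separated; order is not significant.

Per-node cardinality:
  R → 3
  σ[y='t'](R) → 3
  π[h](σ[y='t'](R)) → 3

== RESULT ==
h
2
8
8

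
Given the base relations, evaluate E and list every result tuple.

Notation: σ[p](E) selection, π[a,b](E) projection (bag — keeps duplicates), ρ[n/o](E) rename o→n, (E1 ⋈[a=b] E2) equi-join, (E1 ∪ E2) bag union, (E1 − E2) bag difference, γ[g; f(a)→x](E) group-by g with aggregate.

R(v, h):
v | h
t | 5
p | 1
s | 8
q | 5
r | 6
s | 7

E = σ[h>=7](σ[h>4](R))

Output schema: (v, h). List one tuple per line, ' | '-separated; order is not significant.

Subexpression sizes:
  R → 6
  σ[h>4](R) → 5
  σ[h>=7](σ[h>4](R)) → 2

== RESULT ==
v | h
s | 7
s | 8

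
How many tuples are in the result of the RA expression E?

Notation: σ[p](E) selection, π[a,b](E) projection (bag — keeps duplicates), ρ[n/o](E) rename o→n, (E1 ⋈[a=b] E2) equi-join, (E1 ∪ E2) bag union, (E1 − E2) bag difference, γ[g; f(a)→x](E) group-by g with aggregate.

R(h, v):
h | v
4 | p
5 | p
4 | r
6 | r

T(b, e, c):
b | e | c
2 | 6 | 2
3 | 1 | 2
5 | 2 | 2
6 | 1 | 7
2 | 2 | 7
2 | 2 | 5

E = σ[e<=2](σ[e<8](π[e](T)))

Row counts bottom-up:
  T → 6
  π[e](T) → 6
  σ[e<8](π[e](T)) → 6
  σ[e<=2](σ[e<8](π[e](T))) → 5

|E| = 5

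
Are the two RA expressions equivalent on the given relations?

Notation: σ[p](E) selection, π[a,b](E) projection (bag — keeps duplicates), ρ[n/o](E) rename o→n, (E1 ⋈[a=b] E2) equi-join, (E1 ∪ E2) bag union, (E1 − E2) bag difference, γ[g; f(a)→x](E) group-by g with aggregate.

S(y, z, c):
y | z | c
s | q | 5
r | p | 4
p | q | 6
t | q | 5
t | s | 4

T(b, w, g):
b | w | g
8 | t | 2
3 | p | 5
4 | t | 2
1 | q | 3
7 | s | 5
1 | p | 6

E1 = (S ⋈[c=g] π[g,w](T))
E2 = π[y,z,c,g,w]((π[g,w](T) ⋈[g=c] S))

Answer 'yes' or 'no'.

E1 subexpression sizes:
  S → 5
  T → 6
  π[g,w](T) → 6
  (S ⋈[c=g] π[g,w](T)) → 5
E2 subexpression sizes:
  T → 6
  π[g,w](T) → 6
  S → 5
  (π[g,w](T) ⋈[g=c] S) → 5
  π[y,z,c,g,w]((π[g,w](T) ⋈[g=c] S)) → 5

E1 and E2 produce the same multiset:
y | z | c | g | w
p | q | 6 | 6 | p
s | q | 5 | 5 | p
s | q | 5 | 5 | s
t | q | 5 | 5 | p
t | q | 5 | 5 | s

yes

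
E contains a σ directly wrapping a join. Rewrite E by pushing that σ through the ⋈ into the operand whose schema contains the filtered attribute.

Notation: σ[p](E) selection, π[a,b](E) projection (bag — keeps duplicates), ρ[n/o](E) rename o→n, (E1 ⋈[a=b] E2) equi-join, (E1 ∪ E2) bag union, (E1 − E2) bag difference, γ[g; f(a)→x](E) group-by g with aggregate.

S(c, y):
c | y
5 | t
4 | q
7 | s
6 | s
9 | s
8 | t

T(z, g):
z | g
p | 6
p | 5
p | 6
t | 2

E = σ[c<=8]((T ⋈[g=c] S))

σ filters on c, owned by the right side.
E' = (T ⋈[g=c] σ[c<=8](S))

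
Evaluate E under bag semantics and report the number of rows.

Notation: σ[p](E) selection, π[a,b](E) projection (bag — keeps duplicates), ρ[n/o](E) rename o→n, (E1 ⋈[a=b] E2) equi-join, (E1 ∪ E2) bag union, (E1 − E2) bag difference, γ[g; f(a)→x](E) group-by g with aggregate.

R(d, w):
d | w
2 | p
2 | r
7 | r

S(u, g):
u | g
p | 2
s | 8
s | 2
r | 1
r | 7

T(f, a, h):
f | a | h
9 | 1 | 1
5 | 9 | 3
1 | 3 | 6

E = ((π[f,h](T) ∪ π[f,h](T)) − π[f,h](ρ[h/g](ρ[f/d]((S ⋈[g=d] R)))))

Row counts bottom-up:
  T → 3
  π[f,h](T) → 3
  T → 3
  π[f,h](T) → 3
  (π[f,h](T) ∪ π[f,h](T)) → 6
  S → 5
  R → 3
  (S ⋈[g=d] R) → 5
  ρ[f/d]((S ⋈[g=d] R)) → 5
  ρ[h/g](ρ[f/d]((S ⋈[g=d] R))) → 5
  π[f,h](ρ[h/g](ρ[f/d]((S ⋈[g=d] R)))) → 5
  ((π[f,h](T) ∪ π[f,h](T)) − π[f,h](ρ[h/g](ρ[f/d]((S ⋈[g=d] R))))) → 6

|E| = 6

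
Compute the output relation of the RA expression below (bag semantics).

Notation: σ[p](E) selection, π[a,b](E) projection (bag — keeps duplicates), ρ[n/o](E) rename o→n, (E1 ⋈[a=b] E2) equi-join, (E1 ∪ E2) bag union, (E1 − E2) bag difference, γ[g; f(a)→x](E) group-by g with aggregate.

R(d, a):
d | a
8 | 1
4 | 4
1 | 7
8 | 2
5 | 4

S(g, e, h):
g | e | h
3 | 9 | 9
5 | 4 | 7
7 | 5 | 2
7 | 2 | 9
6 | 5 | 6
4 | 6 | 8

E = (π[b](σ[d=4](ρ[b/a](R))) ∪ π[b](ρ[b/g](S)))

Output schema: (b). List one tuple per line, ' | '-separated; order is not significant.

Subexpression sizes:
  R → 5
  ρ[b/a](R) → 5
  σ[d=4](ρ[b/a](R)) → 1
  π[b](σ[d=4](ρ[b/a](R))) → 1
  S → 6
  ρ[b/g](S) → 6
  π[b](ρ[b/g](S)) → 6
  (π[b](σ[d=4](ρ[b/a](R))) ∪ π[b](ρ[b/g](S))) → 7

== RESULT ==
b
3
4
4
5
6
7
7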